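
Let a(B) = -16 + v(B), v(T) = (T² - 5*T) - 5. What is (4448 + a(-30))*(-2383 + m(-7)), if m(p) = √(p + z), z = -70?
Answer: -13051691 + 5477*I*√77 ≈ -1.3052e+7 + 48061.0*I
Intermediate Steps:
v(T) = -5 + T² - 5*T
a(B) = -21 + B² - 5*B (a(B) = -16 + (-5 + B² - 5*B) = -21 + B² - 5*B)
m(p) = √(-70 + p) (m(p) = √(p - 70) = √(-70 + p))
(4448 + a(-30))*(-2383 + m(-7)) = (4448 + (-21 + (-30)² - 5*(-30)))*(-2383 + √(-70 - 7)) = (4448 + (-21 + 900 + 150))*(-2383 + √(-77)) = (4448 + 1029)*(-2383 + I*√77) = 5477*(-2383 + I*√77) = -13051691 + 5477*I*√77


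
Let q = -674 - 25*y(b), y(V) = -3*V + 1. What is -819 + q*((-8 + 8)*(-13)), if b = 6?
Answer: -819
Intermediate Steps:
y(V) = 1 - 3*V
q = -249 (q = -674 - 25*(1 - 3*6) = -674 - 25*(1 - 18) = -674 - 25*(-17) = -674 - 1*(-425) = -674 + 425 = -249)
-819 + q*((-8 + 8)*(-13)) = -819 - 249*(-8 + 8)*(-13) = -819 - 0*(-13) = -819 - 249*0 = -819 + 0 = -819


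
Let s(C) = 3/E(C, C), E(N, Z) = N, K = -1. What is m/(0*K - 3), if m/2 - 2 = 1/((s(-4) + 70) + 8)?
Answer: -1244/927 ≈ -1.3420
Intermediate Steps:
s(C) = 3/C
m = 1244/309 (m = 4 + 2/((3/(-4) + 70) + 8) = 4 + 2/((3*(-1/4) + 70) + 8) = 4 + 2/((-3/4 + 70) + 8) = 4 + 2/(277/4 + 8) = 4 + 2/(309/4) = 4 + 2*(4/309) = 4 + 8/309 = 1244/309 ≈ 4.0259)
m/(0*K - 3) = (1244/309)/(0*(-1) - 3) = (1244/309)/(0 - 3) = (1244/309)/(-3) = -1/3*1244/309 = -1244/927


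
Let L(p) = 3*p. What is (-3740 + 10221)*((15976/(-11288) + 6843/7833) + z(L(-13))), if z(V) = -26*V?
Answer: 24198129259658/3684121 ≈ 6.5682e+6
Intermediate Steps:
(-3740 + 10221)*((15976/(-11288) + 6843/7833) + z(L(-13))) = (-3740 + 10221)*((15976/(-11288) + 6843/7833) - 78*(-13)) = 6481*((15976*(-1/11288) + 6843*(1/7833)) - 26*(-39)) = 6481*((-1997/1411 + 2281/2611) + 1014) = 6481*(-1995676/3684121 + 1014) = 6481*(3733703018/3684121) = 24198129259658/3684121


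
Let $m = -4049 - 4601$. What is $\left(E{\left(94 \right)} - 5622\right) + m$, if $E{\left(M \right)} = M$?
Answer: $-14178$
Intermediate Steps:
$m = -8650$
$\left(E{\left(94 \right)} - 5622\right) + m = \left(94 - 5622\right) - 8650 = -5528 - 8650 = -14178$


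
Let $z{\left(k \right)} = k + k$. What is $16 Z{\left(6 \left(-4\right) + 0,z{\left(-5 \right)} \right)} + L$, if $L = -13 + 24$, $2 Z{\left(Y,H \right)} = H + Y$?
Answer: $-261$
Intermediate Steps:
$z{\left(k \right)} = 2 k$
$Z{\left(Y,H \right)} = \frac{H}{2} + \frac{Y}{2}$ ($Z{\left(Y,H \right)} = \frac{H + Y}{2} = \frac{H}{2} + \frac{Y}{2}$)
$L = 11$
$16 Z{\left(6 \left(-4\right) + 0,z{\left(-5 \right)} \right)} + L = 16 \left(\frac{2 \left(-5\right)}{2} + \frac{6 \left(-4\right) + 0}{2}\right) + 11 = 16 \left(\frac{1}{2} \left(-10\right) + \frac{-24 + 0}{2}\right) + 11 = 16 \left(-5 + \frac{1}{2} \left(-24\right)\right) + 11 = 16 \left(-5 - 12\right) + 11 = 16 \left(-17\right) + 11 = -272 + 11 = -261$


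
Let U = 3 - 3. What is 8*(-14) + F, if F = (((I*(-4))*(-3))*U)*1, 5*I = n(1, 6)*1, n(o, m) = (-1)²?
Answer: -112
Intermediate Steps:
n(o, m) = 1
I = ⅕ (I = (1*1)/5 = (⅕)*1 = ⅕ ≈ 0.20000)
U = 0
F = 0 (F = ((((⅕)*(-4))*(-3))*0)*1 = (-⅘*(-3)*0)*1 = ((12/5)*0)*1 = 0*1 = 0)
8*(-14) + F = 8*(-14) + 0 = -112 + 0 = -112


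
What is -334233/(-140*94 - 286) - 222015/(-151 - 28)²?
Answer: 286072069/15956418 ≈ 17.928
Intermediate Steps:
-334233/(-140*94 - 286) - 222015/(-151 - 28)² = -334233/(-13160 - 286) - 222015/((-179)²) = -334233/(-13446) - 222015/32041 = -334233*(-1/13446) - 222015*1/32041 = 12379/498 - 222015/32041 = 286072069/15956418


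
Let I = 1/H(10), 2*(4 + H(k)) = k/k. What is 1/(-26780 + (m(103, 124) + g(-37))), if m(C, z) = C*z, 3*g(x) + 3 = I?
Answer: -21/294191 ≈ -7.1382e-5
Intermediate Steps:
H(k) = -7/2 (H(k) = -4 + (k/k)/2 = -4 + (½)*1 = -4 + ½ = -7/2)
I = -2/7 (I = 1/(-7/2) = -2/7 ≈ -0.28571)
g(x) = -23/21 (g(x) = -1 + (⅓)*(-2/7) = -1 - 2/21 = -23/21)
1/(-26780 + (m(103, 124) + g(-37))) = 1/(-26780 + (103*124 - 23/21)) = 1/(-26780 + (12772 - 23/21)) = 1/(-26780 + 268189/21) = 1/(-294191/21) = -21/294191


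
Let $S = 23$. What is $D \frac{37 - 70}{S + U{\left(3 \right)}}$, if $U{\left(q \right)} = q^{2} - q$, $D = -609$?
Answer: $693$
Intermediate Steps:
$D \frac{37 - 70}{S + U{\left(3 \right)}} = - 609 \frac{37 - 70}{23 + 3 \left(-1 + 3\right)} = - 609 \left(- \frac{33}{23 + 3 \cdot 2}\right) = - 609 \left(- \frac{33}{23 + 6}\right) = - 609 \left(- \frac{33}{29}\right) = - 609 \left(\left(-33\right) \frac{1}{29}\right) = \left(-609\right) \left(- \frac{33}{29}\right) = 693$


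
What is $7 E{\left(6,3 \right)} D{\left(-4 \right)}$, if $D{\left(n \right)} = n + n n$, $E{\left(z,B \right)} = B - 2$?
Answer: $84$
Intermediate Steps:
$E{\left(z,B \right)} = -2 + B$
$D{\left(n \right)} = n + n^{2}$
$7 E{\left(6,3 \right)} D{\left(-4 \right)} = 7 \left(-2 + 3\right) \left(- 4 \left(1 - 4\right)\right) = 7 \cdot 1 \left(\left(-4\right) \left(-3\right)\right) = 7 \cdot 12 = 84$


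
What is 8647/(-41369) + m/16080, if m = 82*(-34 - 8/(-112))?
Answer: -355793519/931298928 ≈ -0.38204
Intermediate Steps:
m = -19475/7 (m = 82*(-34 - 8*(-1/112)) = 82*(-34 + 1/14) = 82*(-475/14) = -19475/7 ≈ -2782.1)
8647/(-41369) + m/16080 = 8647/(-41369) - 19475/7/16080 = 8647*(-1/41369) - 19475/7*1/16080 = -8647/41369 - 3895/22512 = -355793519/931298928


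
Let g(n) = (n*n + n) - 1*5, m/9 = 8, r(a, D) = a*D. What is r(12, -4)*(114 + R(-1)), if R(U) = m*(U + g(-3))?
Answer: -5472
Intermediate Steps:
r(a, D) = D*a
m = 72 (m = 9*8 = 72)
g(n) = -5 + n + n**2 (g(n) = (n**2 + n) - 5 = (n + n**2) - 5 = -5 + n + n**2)
R(U) = 72 + 72*U (R(U) = 72*(U + (-5 - 3 + (-3)**2)) = 72*(U + (-5 - 3 + 9)) = 72*(U + 1) = 72*(1 + U) = 72 + 72*U)
r(12, -4)*(114 + R(-1)) = (-4*12)*(114 + (72 + 72*(-1))) = -48*(114 + (72 - 72)) = -48*(114 + 0) = -48*114 = -5472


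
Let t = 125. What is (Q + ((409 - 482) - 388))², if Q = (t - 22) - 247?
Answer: 366025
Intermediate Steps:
Q = -144 (Q = (125 - 22) - 247 = 103 - 247 = -144)
(Q + ((409 - 482) - 388))² = (-144 + ((409 - 482) - 388))² = (-144 + (-73 - 388))² = (-144 - 461)² = (-605)² = 366025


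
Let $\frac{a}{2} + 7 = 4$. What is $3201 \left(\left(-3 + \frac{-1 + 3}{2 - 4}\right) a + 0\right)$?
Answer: $76824$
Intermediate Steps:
$a = -6$ ($a = -14 + 2 \cdot 4 = -14 + 8 = -6$)
$3201 \left(\left(-3 + \frac{-1 + 3}{2 - 4}\right) a + 0\right) = 3201 \left(\left(-3 + \frac{-1 + 3}{2 - 4}\right) \left(-6\right) + 0\right) = 3201 \left(\left(-3 + \frac{1}{-2} \cdot 2\right) \left(-6\right) + 0\right) = 3201 \left(\left(-3 - 1\right) \left(-6\right) + 0\right) = 3201 \left(\left(-4\right) \left(-6\right) + 0\right) = 3201 \left(24 + 0\right) = 3201 \cdot 24 = 76824$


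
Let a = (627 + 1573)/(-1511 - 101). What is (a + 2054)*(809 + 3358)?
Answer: 3446992404/403 ≈ 8.5533e+6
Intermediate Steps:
a = -550/403 (a = 2200/(-1612) = 2200*(-1/1612) = -550/403 ≈ -1.3648)
(a + 2054)*(809 + 3358) = (-550/403 + 2054)*(809 + 3358) = (827212/403)*4167 = 3446992404/403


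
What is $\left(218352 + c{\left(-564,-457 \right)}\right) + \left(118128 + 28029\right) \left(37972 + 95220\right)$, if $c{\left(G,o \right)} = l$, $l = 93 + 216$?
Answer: $19467161805$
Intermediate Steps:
$l = 309$
$c{\left(G,o \right)} = 309$
$\left(218352 + c{\left(-564,-457 \right)}\right) + \left(118128 + 28029\right) \left(37972 + 95220\right) = \left(218352 + 309\right) + \left(118128 + 28029\right) \left(37972 + 95220\right) = 218661 + 146157 \cdot 133192 = 218661 + 19466943144 = 19467161805$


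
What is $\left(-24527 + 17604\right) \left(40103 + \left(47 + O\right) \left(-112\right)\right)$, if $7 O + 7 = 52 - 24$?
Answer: $-238864269$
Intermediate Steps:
$O = 3$ ($O = -1 + \frac{52 - 24}{7} = -1 + \frac{1}{7} \cdot 28 = -1 + 4 = 3$)
$\left(-24527 + 17604\right) \left(40103 + \left(47 + O\right) \left(-112\right)\right) = \left(-24527 + 17604\right) \left(40103 + \left(47 + 3\right) \left(-112\right)\right) = - 6923 \left(40103 + 50 \left(-112\right)\right) = - 6923 \left(40103 - 5600\right) = \left(-6923\right) 34503 = -238864269$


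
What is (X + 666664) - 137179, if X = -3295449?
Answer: -2765964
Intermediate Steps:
(X + 666664) - 137179 = (-3295449 + 666664) - 137179 = -2628785 - 137179 = -2765964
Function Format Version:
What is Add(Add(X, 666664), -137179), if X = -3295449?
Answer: -2765964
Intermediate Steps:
Add(Add(X, 666664), -137179) = Add(Add(-3295449, 666664), -137179) = Add(-2628785, -137179) = -2765964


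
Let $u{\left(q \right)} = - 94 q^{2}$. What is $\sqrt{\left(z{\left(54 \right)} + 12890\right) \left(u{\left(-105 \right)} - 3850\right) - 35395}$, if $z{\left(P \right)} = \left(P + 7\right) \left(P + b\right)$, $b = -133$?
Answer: $i \sqrt{8395489595} \approx 91627.0 i$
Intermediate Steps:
$z{\left(P \right)} = \left(-133 + P\right) \left(7 + P\right)$ ($z{\left(P \right)} = \left(P + 7\right) \left(P - 133\right) = \left(7 + P\right) \left(-133 + P\right) = \left(-133 + P\right) \left(7 + P\right)$)
$\sqrt{\left(z{\left(54 \right)} + 12890\right) \left(u{\left(-105 \right)} - 3850\right) - 35395} = \sqrt{\left(\left(-931 + 54^{2} - 6804\right) + 12890\right) \left(- 94 \left(-105\right)^{2} - 3850\right) - 35395} = \sqrt{\left(\left(-931 + 2916 - 6804\right) + 12890\right) \left(\left(-94\right) 11025 - 3850\right) - 35395} = \sqrt{\left(-4819 + 12890\right) \left(-1036350 - 3850\right) - 35395} = \sqrt{8071 \left(-1040200\right) - 35395} = \sqrt{-8395454200 - 35395} = \sqrt{-8395489595} = i \sqrt{8395489595}$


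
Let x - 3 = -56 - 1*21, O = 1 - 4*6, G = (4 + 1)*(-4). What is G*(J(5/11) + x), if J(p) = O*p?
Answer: 18580/11 ≈ 1689.1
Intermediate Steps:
G = -20 (G = 5*(-4) = -20)
O = -23 (O = 1 - 24 = -23)
x = -74 (x = 3 + (-56 - 1*21) = 3 + (-56 - 21) = 3 - 77 = -74)
J(p) = -23*p
G*(J(5/11) + x) = -20*(-115/11 - 74) = -20*(-929/11) = 18580/11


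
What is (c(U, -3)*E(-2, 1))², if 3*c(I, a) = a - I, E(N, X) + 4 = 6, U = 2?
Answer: 100/9 ≈ 11.111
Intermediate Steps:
E(N, X) = 2 (E(N, X) = -4 + 6 = 2)
c(I, a) = -I/3 + a/3 (c(I, a) = (a - I)/3 = -I/3 + a/3)
(c(U, -3)*E(-2, 1))² = ((-⅓*2 + (⅓)*(-3))*2)² = ((-⅔ - 1)*2)² = (-5/3*2)² = (-10/3)² = 100/9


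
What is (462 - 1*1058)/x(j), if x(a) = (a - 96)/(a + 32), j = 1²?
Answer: 19668/95 ≈ 207.03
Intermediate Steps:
j = 1
x(a) = (-96 + a)/(32 + a)
(462 - 1*1058)/x(j) = (462 - 1*1058)/(((-96 + 1)/(32 + 1))) = (462 - 1058)/((-95/33)) = -596/((1/33)*(-95)) = -596/(-95/33) = -596*(-33/95) = 19668/95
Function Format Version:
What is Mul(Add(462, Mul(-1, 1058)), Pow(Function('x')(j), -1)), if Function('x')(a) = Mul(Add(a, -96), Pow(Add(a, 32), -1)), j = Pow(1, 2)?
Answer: Rational(19668, 95) ≈ 207.03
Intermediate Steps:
j = 1
Function('x')(a) = Mul(Pow(Add(32, a), -1), Add(-96, a)) (Function('x')(a) = Mul(Add(-96, a), Pow(Add(32, a), -1)) = Mul(Pow(Add(32, a), -1), Add(-96, a)))
Mul(Add(462, Mul(-1, 1058)), Pow(Function('x')(j), -1)) = Mul(Add(462, Mul(-1, 1058)), Pow(Mul(Pow(Add(32, 1), -1), Add(-96, 1)), -1)) = Mul(Add(462, -1058), Pow(Mul(Pow(33, -1), -95), -1)) = Mul(-596, Pow(Mul(Rational(1, 33), -95), -1)) = Mul(-596, Pow(Rational(-95, 33), -1)) = Mul(-596, Rational(-33, 95)) = Rational(19668, 95)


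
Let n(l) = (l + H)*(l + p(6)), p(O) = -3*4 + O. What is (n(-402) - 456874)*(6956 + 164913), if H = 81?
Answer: -56013138314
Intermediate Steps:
p(O) = -12 + O
n(l) = (-6 + l)*(81 + l) (n(l) = (l + 81)*(l + (-12 + 6)) = (81 + l)*(l - 6) = (81 + l)*(-6 + l) = (-6 + l)*(81 + l))
(n(-402) - 456874)*(6956 + 164913) = ((-486 + (-402)**2 + 75*(-402)) - 456874)*(6956 + 164913) = ((-486 + 161604 - 30150) - 456874)*171869 = (130968 - 456874)*171869 = -325906*171869 = -56013138314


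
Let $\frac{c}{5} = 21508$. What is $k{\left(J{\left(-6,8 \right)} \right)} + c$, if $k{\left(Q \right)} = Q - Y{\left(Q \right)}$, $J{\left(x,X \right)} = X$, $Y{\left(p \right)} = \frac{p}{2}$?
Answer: $107544$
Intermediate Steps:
$Y{\left(p \right)} = \frac{p}{2}$ ($Y{\left(p \right)} = p \frac{1}{2} = \frac{p}{2}$)
$c = 107540$ ($c = 5 \cdot 21508 = 107540$)
$k{\left(Q \right)} = \frac{Q}{2}$ ($k{\left(Q \right)} = Q - \frac{Q}{2} = \frac{Q}{2}$)
$k{\left(J{\left(-6,8 \right)} \right)} + c = \frac{1}{2} \cdot 8 + 107540 = 4 + 107540 = 107544$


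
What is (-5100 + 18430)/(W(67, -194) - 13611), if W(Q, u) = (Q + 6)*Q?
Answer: -1333/872 ≈ -1.5287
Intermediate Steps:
W(Q, u) = Q*(6 + Q) (W(Q, u) = (6 + Q)*Q = Q*(6 + Q))
(-5100 + 18430)/(W(67, -194) - 13611) = (-5100 + 18430)/(67*(6 + 67) - 13611) = 13330/(67*73 - 13611) = 13330/(4891 - 13611) = 13330/(-8720) = 13330*(-1/8720) = -1333/872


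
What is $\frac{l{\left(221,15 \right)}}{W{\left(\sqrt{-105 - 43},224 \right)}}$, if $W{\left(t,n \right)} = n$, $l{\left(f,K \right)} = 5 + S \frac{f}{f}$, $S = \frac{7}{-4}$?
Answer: $\frac{13}{896} \approx 0.014509$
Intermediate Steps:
$S = - \frac{7}{4}$ ($S = 7 \left(- \frac{1}{4}\right) = - \frac{7}{4} \approx -1.75$)
$l{\left(f,K \right)} = \frac{13}{4}$ ($l{\left(f,K \right)} = 5 - \frac{7 \frac{f}{f}}{4} = 5 - \frac{7}{4} = \frac{13}{4}$)
$\frac{l{\left(221,15 \right)}}{W{\left(\sqrt{-105 - 43},224 \right)}} = \frac{13}{4 \cdot 224} = \frac{13}{4} \cdot \frac{1}{224} = \frac{13}{896}$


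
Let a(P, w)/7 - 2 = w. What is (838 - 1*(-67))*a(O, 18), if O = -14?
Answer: 126700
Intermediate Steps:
a(P, w) = 14 + 7*w
(838 - 1*(-67))*a(O, 18) = (838 - 1*(-67))*(14 + 7*18) = (838 + 67)*(14 + 126) = 905*140 = 126700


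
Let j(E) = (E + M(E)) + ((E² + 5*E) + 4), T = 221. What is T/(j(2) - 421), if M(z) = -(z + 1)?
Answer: -221/404 ≈ -0.54703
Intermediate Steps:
M(z) = -1 - z (M(z) = -(1 + z) = -1 - z)
j(E) = 3 + E² + 5*E (j(E) = (E + (-1 - E)) + ((E² + 5*E) + 4) = -1 + (4 + E² + 5*E) = 3 + E² + 5*E)
T/(j(2) - 421) = 221/((3 + 2² + 5*2) - 421) = 221/((3 + 4 + 10) - 421) = 221/(17 - 421) = 221/(-404) = 221*(-1/404) = -221/404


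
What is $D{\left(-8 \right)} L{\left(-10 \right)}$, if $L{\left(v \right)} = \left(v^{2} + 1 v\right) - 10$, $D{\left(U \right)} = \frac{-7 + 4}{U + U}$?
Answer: $15$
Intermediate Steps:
$D{\left(U \right)} = - \frac{3}{2 U}$
$L{\left(v \right)} = -10 + v + v^{2}$ ($L{\left(v \right)} = \left(v^{2} + v\right) - 10 = \left(v + v^{2}\right) - 10 = -10 + v + v^{2}$)
$D{\left(-8 \right)} L{\left(-10 \right)} = - \frac{3}{2 \left(-8\right)} \left(-10 - 10 + \left(-10\right)^{2}\right) = \left(- \frac{3}{2}\right) \left(- \frac{1}{8}\right) \left(-10 - 10 + 100\right) = \frac{3}{16} \cdot 80 = 15$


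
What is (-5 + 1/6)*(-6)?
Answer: 29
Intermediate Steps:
(-5 + 1/6)*(-6) = -29/6*(-6) = 29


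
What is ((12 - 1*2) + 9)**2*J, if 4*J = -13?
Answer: -4693/4 ≈ -1173.3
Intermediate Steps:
J = -13/4 (J = (1/4)*(-13) = -13/4 ≈ -3.2500)
((12 - 1*2) + 9)**2*J = ((12 - 1*2) + 9)**2*(-13/4) = ((12 - 2) + 9)**2*(-13/4) = (10 + 9)**2*(-13/4) = 19**2*(-13/4) = 361*(-13/4) = -4693/4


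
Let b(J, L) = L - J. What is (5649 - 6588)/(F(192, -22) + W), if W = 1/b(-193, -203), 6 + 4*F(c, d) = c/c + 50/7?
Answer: -131460/61 ≈ -2155.1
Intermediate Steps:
F(c, d) = 15/28 (F(c, d) = -3/2 + (c/c + 50/7)/4 = -3/2 + (1 + 50*(⅐))/4 = -3/2 + (1 + 50/7)/4 = -3/2 + (¼)*(57/7) = -3/2 + 57/28 = 15/28)
W = -⅒ (W = 1/(-203 - 1*(-193)) = 1/(-203 + 193) = 1/(-10) = -⅒ ≈ -0.10000)
(5649 - 6588)/(F(192, -22) + W) = (5649 - 6588)/(15/28 - ⅒) = -939/61/140 = -939*140/61 = -131460/61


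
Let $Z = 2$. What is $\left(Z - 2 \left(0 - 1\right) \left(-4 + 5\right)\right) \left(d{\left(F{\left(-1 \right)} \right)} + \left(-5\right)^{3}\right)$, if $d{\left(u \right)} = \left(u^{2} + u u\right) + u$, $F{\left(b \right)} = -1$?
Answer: $-496$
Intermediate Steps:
$d{\left(u \right)} = u + 2 u^{2}$ ($d{\left(u \right)} = \left(u^{2} + u^{2}\right) + u = 2 u^{2} + u = u + 2 u^{2}$)
$\left(Z - 2 \left(0 - 1\right) \left(-4 + 5\right)\right) \left(d{\left(F{\left(-1 \right)} \right)} + \left(-5\right)^{3}\right) = \left(2 - 2 \left(0 - 1\right) \left(-4 + 5\right)\right) \left(- (1 + 2 \left(-1\right)) + \left(-5\right)^{3}\right) = \left(2 - 2 \left(\left(-1\right) 1\right)\right) \left(- (1 - 2) - 125\right) = \left(2 - -2\right) \left(\left(-1\right) \left(-1\right) - 125\right) = \left(2 + 2\right) \left(1 - 125\right) = 4 \left(-124\right) = -496$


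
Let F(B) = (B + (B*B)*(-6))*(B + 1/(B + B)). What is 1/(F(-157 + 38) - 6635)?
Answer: 2/20237675 ≈ 9.8826e-8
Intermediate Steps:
F(B) = (B + 1/(2*B))*(B - 6*B²) (F(B) = (B + B²*(-6))*(B + 1/(2*B)) = (B - 6*B²)*(B + 1/(2*B)) = (B + 1/(2*B))*(B - 6*B²))
1/(F(-157 + 38) - 6635) = 1/((½ + (-157 + 38)² - 6*(-157 + 38)³ - 3*(-157 + 38)) - 6635) = 1/((½ + (-119)² - 6*(-119)³ - 3*(-119)) - 6635) = 1/((½ + 14161 - 6*(-1685159) + 357) - 6635) = 1/((½ + 14161 + 10110954 + 357) - 6635) = 1/(20250945/2 - 6635) = 1/(20237675/2) = 2/20237675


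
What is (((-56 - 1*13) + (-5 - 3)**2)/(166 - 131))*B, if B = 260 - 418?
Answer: 158/7 ≈ 22.571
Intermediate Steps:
B = -158
(((-56 - 1*13) + (-5 - 3)**2)/(166 - 131))*B = (((-56 - 1*13) + (-5 - 3)**2)/(166 - 131))*(-158) = (((-56 - 13) + (-8)**2)/35)*(-158) = ((-69 + 64)*(1/35))*(-158) = -5*1/35*(-158) = -1/7*(-158) = 158/7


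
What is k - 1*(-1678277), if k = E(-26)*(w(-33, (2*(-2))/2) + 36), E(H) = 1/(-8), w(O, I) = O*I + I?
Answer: 3356529/2 ≈ 1.6783e+6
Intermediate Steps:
w(O, I) = I + I*O (w(O, I) = I*O + I = I + I*O)
E(H) = -⅛
k = -25/2 (k = -(((2*(-2))/2)*(1 - 33) + 36)/8 = -(-4*½*(-32) + 36)/8 = -(-2*(-32) + 36)/8 = -(64 + 36)/8 = -⅛*100 = -25/2 ≈ -12.500)
k - 1*(-1678277) = -25/2 - 1*(-1678277) = -25/2 + 1678277 = 3356529/2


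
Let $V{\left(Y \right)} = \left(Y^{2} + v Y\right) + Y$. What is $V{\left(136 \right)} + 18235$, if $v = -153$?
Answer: $16059$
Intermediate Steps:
$V{\left(Y \right)} = Y^{2} - 152 Y$ ($V{\left(Y \right)} = \left(Y^{2} - 153 Y\right) + Y = Y^{2} - 152 Y$)
$V{\left(136 \right)} + 18235 = 136 \left(-152 + 136\right) + 18235 = 136 \left(-16\right) + 18235 = -2176 + 18235 = 16059$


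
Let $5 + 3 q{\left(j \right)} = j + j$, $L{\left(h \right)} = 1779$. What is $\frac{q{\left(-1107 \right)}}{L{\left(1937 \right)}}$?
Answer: $- \frac{2219}{5337} \approx -0.41578$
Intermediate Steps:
$q{\left(j \right)} = - \frac{5}{3} + \frac{2 j}{3}$ ($q{\left(j \right)} = - \frac{5}{3} + \frac{j + j}{3} = - \frac{5}{3} + \frac{2 j}{3}$)
$\frac{q{\left(-1107 \right)}}{L{\left(1937 \right)}} = \frac{- \frac{5}{3} + \frac{2}{3} \left(-1107\right)}{1779} = \left(- \frac{5}{3} - 738\right) \frac{1}{1779} = \left(- \frac{2219}{3}\right) \frac{1}{1779} = - \frac{2219}{5337}$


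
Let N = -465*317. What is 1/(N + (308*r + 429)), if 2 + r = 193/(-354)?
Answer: -177/26153506 ≈ -6.7677e-6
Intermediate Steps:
r = -901/354 (r = -2 + 193/(-354) = -2 + 193*(-1/354) = -2 - 193/354 = -901/354 ≈ -2.5452)
N = -147405
1/(N + (308*r + 429)) = 1/(-147405 + (308*(-901/354) + 429)) = 1/(-147405 + (-138754/177 + 429)) = 1/(-147405 - 62821/177) = 1/(-26153506/177) = -177/26153506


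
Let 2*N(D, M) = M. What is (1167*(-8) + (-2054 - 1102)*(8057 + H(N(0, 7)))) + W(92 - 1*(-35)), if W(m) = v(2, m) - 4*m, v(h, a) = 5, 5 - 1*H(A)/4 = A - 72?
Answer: -26365595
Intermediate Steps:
N(D, M) = M/2
H(A) = 308 - 4*A (H(A) = 20 - 4*(A - 72) = 20 - 4*(-72 + A) = 20 + (288 - 4*A) = 308 - 4*A)
W(m) = 5 - 4*m
(1167*(-8) + (-2054 - 1102)*(8057 + H(N(0, 7)))) + W(92 - 1*(-35)) = (1167*(-8) + (-2054 - 1102)*(8057 + (308 - 2*7))) + (5 - 4*(92 - 1*(-35))) = (-9336 - 3156*(8057 + (308 - 4*7/2))) + (5 - 4*(92 + 35)) = (-9336 - 3156*(8057 + (308 - 14))) + (5 - 4*127) = (-9336 - 3156*(8057 + 294)) + (5 - 508) = (-9336 - 3156*8351) - 503 = (-9336 - 26355756) - 503 = -26365092 - 503 = -26365595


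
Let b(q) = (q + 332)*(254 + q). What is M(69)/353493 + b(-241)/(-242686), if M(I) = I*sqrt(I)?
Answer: -1183/242686 + 23*sqrt(69)/117831 ≈ -0.0032532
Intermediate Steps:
b(q) = (254 + q)*(332 + q) (b(q) = (332 + q)*(254 + q) = (254 + q)*(332 + q))
M(I) = I**(3/2)
M(69)/353493 + b(-241)/(-242686) = 69**(3/2)/353493 + (84328 + (-241)**2 + 586*(-241))/(-242686) = (69*sqrt(69))*(1/353493) + (84328 + 58081 - 141226)*(-1/242686) = 23*sqrt(69)/117831 + 1183*(-1/242686) = 23*sqrt(69)/117831 - 1183/242686 = -1183/242686 + 23*sqrt(69)/117831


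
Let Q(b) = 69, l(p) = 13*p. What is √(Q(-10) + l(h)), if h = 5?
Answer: √134 ≈ 11.576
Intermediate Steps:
√(Q(-10) + l(h)) = √(69 + 13*5) = √(69 + 65) = √134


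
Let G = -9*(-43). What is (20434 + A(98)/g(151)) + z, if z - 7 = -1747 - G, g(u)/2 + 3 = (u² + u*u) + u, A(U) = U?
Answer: 837545299/45750 ≈ 18307.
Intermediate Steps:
g(u) = -6 + 2*u + 4*u² (g(u) = -6 + 2*((u² + u*u) + u) = -6 + 2*((u² + u²) + u) = -6 + 2*(2*u² + u) = -6 + 2*(u + 2*u²) = -6 + (2*u + 4*u²) = -6 + 2*u + 4*u²)
G = 387
z = -2127 (z = 7 + (-1747 - 1*387) = 7 + (-1747 - 387) = 7 - 2134 = -2127)
(20434 + A(98)/g(151)) + z = (20434 + 98/(-6 + 2*151 + 4*151²)) - 2127 = (20434 + 98/(-6 + 302 + 4*22801)) - 2127 = (20434 + 98/(-6 + 302 + 91204)) - 2127 = (20434 + 98/91500) - 2127 = (20434 + 98*(1/91500)) - 2127 = (20434 + 49/45750) - 2127 = 934855549/45750 - 2127 = 837545299/45750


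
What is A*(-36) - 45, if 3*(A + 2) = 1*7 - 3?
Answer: -21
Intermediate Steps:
A = -⅔ (A = -2 + (1*7 - 3)/3 = -2 + (7 - 3)/3 = -2 + (⅓)*4 = -2 + 4/3 = -⅔ ≈ -0.66667)
A*(-36) - 45 = -⅔*(-36) - 45 = 24 - 45 = -21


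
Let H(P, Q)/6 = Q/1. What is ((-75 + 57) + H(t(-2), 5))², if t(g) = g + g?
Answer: 144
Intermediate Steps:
t(g) = 2*g
H(P, Q) = 6*Q (H(P, Q) = 6*(Q/1) = 6*(Q*1) = 6*Q)
((-75 + 57) + H(t(-2), 5))² = ((-75 + 57) + 6*5)² = (-18 + 30)² = 12² = 144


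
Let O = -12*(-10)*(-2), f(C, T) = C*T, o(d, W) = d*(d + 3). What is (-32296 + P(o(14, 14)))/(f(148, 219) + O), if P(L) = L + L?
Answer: -7955/8043 ≈ -0.98906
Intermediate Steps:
o(d, W) = d*(3 + d)
O = -240 (O = 120*(-2) = -240)
P(L) = 2*L
(-32296 + P(o(14, 14)))/(f(148, 219) + O) = (-32296 + 2*(14*(3 + 14)))/(148*219 - 240) = (-32296 + 2*(14*17))/(32412 - 240) = (-32296 + 2*238)/32172 = (-32296 + 476)*(1/32172) = -31820*1/32172 = -7955/8043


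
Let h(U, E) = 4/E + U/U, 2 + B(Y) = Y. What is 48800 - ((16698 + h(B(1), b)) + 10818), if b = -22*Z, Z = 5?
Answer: 1170567/55 ≈ 21283.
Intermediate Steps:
B(Y) = -2 + Y
b = -110 (b = -22*5 = -110)
h(U, E) = 1 + 4/E (h(U, E) = 4/E + 1 = 1 + 4/E)
48800 - ((16698 + h(B(1), b)) + 10818) = 48800 - ((16698 + (4 - 110)/(-110)) + 10818) = 48800 - ((16698 - 1/110*(-106)) + 10818) = 48800 - ((16698 + 53/55) + 10818) = 48800 - (918443/55 + 10818) = 48800 - 1*1513433/55 = 48800 - 1513433/55 = 1170567/55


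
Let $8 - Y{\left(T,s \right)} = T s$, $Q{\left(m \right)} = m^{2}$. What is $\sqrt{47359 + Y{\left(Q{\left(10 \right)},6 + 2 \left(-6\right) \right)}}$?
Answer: $\sqrt{47967} \approx 219.01$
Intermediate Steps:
$Y{\left(T,s \right)} = 8 - T s$
$\sqrt{47359 + Y{\left(Q{\left(10 \right)},6 + 2 \left(-6\right) \right)}} = \sqrt{47359 - \left(-8 + 10^{2} \left(6 + 2 \left(-6\right)\right)\right)} = \sqrt{47359 - \left(-8 + 100 \left(6 - 12\right)\right)} = \sqrt{47359 - \left(-8 + 100 \left(-6\right)\right)} = \sqrt{47359 + \left(8 + 600\right)} = \sqrt{47359 + 608} = \sqrt{47967}$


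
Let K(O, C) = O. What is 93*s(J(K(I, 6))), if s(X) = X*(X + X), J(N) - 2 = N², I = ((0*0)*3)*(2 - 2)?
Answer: 744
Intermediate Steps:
I = 0 (I = (0*3)*0 = 0*0 = 0)
J(N) = 2 + N²
s(X) = 2*X² (s(X) = X*(2*X) = 2*X²)
93*s(J(K(I, 6))) = 93*(2*(2 + 0²)²) = 93*(2*(2 + 0)²) = 93*(2*2²) = 93*(2*4) = 93*8 = 744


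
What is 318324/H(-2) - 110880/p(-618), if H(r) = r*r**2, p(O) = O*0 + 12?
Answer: -98061/2 ≈ -49031.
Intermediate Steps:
p(O) = 12 (p(O) = 0 + 12 = 12)
H(r) = r**3
318324/H(-2) - 110880/p(-618) = 318324/((-2)**3) - 110880/12 = 318324/(-8) - 110880*1/12 = 318324*(-1/8) - 9240 = -79581/2 - 9240 = -98061/2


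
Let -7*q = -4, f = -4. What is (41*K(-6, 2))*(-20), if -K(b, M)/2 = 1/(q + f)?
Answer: -1435/3 ≈ -478.33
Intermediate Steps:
q = 4/7 (q = -⅐*(-4) = 4/7 ≈ 0.57143)
K(b, M) = 7/12 (K(b, M) = -2/(4/7 - 4) = -2/(-24/7) = -2*(-7/24) = 7/12)
(41*K(-6, 2))*(-20) = (41*(7/12))*(-20) = (287/12)*(-20) = -1435/3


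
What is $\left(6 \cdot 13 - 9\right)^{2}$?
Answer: $4761$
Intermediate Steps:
$\left(6 \cdot 13 - 9\right)^{2} = \left(78 - 9\right)^{2} = 69^{2} = 4761$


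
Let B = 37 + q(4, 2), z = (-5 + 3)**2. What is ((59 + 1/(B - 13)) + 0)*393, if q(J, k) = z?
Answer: 649629/28 ≈ 23201.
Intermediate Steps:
z = 4 (z = (-2)**2 = 4)
q(J, k) = 4
B = 41 (B = 37 + 4 = 41)
((59 + 1/(B - 13)) + 0)*393 = ((59 + 1/(41 - 13)) + 0)*393 = ((59 + 1/28) + 0)*393 = (1653/28 + 0)*393 = (1653/28)*393 = 649629/28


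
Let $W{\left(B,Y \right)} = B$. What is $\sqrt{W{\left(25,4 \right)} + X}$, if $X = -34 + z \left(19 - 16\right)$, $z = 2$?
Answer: $i \sqrt{3} \approx 1.732 i$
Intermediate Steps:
$X = -28$ ($X = -34 + 2 \left(19 - 16\right) = -34 + 2 \cdot 3 = -34 + 6 = -28$)
$\sqrt{W{\left(25,4 \right)} + X} = \sqrt{25 - 28} = \sqrt{-3} = i \sqrt{3}$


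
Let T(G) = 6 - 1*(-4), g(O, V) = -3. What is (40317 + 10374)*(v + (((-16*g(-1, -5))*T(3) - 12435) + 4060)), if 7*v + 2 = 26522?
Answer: -1457112795/7 ≈ -2.0816e+8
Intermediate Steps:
v = 26520/7 (v = -2/7 + (1/7)*26522 = -2/7 + 26522/7 = 26520/7 ≈ 3788.6)
T(G) = 10 (T(G) = 6 + 4 = 10)
(40317 + 10374)*(v + (((-16*g(-1, -5))*T(3) - 12435) + 4060)) = (40317 + 10374)*(26520/7 + ((-16*(-3)*10 - 12435) + 4060)) = 50691*(26520/7 + ((48*10 - 12435) + 4060)) = 50691*(26520/7 + ((480 - 12435) + 4060)) = 50691*(26520/7 + (-11955 + 4060)) = 50691*(26520/7 - 7895) = 50691*(-28745/7) = -1457112795/7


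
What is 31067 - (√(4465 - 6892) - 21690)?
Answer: 52757 - I*√2427 ≈ 52757.0 - 49.265*I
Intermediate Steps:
31067 - (√(4465 - 6892) - 21690) = 31067 - (√(-2427) - 21690) = 31067 - (I*√2427 - 21690) = 31067 - (-21690 + I*√2427) = 31067 + (21690 - I*√2427) = 52757 - I*√2427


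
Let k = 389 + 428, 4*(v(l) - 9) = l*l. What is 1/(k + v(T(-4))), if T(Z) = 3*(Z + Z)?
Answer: 1/970 ≈ 0.0010309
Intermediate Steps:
T(Z) = 6*Z (T(Z) = 3*(2*Z) = 6*Z)
v(l) = 9 + l²/4 (v(l) = 9 + (l*l)/4 = 9 + l²/4)
k = 817
1/(k + v(T(-4))) = 1/(817 + (9 + (6*(-4))²/4)) = 1/(817 + (9 + (¼)*(-24)²)) = 1/(817 + (9 + (¼)*576)) = 1/(817 + (9 + 144)) = 1/(817 + 153) = 1/970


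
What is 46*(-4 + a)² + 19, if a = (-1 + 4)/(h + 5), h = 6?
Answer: 79625/121 ≈ 658.06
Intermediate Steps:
a = 3/11 (a = (-1 + 4)/(6 + 5) = 3/11 ≈ 0.27273)
46*(-4 + a)² + 19 = 46*(-4 + 3/11)² + 19 = 46*(-41/11)² + 19 = 46*(1681/121) + 19 = 77326/121 + 19 = 79625/121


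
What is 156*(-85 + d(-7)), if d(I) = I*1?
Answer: -14352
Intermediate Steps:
d(I) = I
156*(-85 + d(-7)) = 156*(-85 - 7) = 156*(-92) = -14352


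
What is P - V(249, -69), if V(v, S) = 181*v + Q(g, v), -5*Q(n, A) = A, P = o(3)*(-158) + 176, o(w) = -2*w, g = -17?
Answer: -219476/5 ≈ -43895.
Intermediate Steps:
P = 1124 (P = -2*3*(-158) + 176 = -6*(-158) + 176 = 948 + 176 = 1124)
Q(n, A) = -A/5
V(v, S) = 904*v/5 (V(v, S) = 181*v - v/5 = 904*v/5)
P - V(249, -69) = 1124 - 904*249/5 = 1124 - 1*225096/5 = 1124 - 225096/5 = -219476/5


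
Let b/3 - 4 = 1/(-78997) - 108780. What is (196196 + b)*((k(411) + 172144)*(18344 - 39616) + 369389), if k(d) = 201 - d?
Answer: 37594207103719853013/78997 ≈ 4.7589e+14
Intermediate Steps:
b = -25778933019/78997 (b = 12 + 3*(1/(-78997) - 108780) = 12 + 3*(-1/78997 - 108780) = 12 + 3*(-8593293661/78997) = 12 - 25779880983/78997 = -25778933019/78997 ≈ -3.2633e+5)
(196196 + b)*((k(411) + 172144)*(18344 - 39616) + 369389) = (196196 - 25778933019/78997)*(((201 - 1*411) + 172144)*(18344 - 39616) + 369389) = -10280037607*(((201 - 411) + 172144)*(-21272) + 369389)/78997 = -10280037607*((-210 + 172144)*(-21272) + 369389)/78997 = -10280037607*(171934*(-21272) + 369389)/78997 = -10280037607*(-3657380048 + 369389)/78997 = -10280037607/78997*(-3657010659) = 37594207103719853013/78997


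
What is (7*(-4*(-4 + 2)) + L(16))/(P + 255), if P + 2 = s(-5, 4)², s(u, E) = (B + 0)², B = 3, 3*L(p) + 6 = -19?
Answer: 143/1002 ≈ 0.14271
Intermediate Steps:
L(p) = -25/3 (L(p) = -2 + (⅓)*(-19) = -2 - 19/3 = -25/3)
s(u, E) = 9 (s(u, E) = (3 + 0)² = 3² = 9)
P = 79 (P = -2 + 9² = -2 + 81 = 79)
(7*(-4*(-4 + 2)) + L(16))/(P + 255) = (7*(-4*(-4 + 2)) - 25/3)/(79 + 255) = (7*(-4*(-2)) - 25/3)/334 = (7*8 - 25/3)*(1/334) = (56 - 25/3)*(1/334) = (143/3)*(1/334) = 143/1002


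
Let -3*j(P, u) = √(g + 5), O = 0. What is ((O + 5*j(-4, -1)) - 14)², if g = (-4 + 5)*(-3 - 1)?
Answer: 2209/9 ≈ 245.44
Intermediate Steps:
g = -4 (g = 1*(-4) = -4)
j(P, u) = -⅓ (j(P, u) = -√(-4 + 5)/3 = -√1/3 = -⅓*1 = -⅓)
((O + 5*j(-4, -1)) - 14)² = ((0 + 5*(-⅓)) - 14)² = ((0 - 5/3) - 14)² = (-5/3 - 14)² = (-47/3)² = 2209/9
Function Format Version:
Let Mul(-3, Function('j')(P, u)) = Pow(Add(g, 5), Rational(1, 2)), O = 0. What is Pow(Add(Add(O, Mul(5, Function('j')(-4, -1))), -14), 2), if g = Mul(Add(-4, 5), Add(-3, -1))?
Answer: Rational(2209, 9) ≈ 245.44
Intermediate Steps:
g = -4 (g = Mul(1, -4) = -4)
Function('j')(P, u) = Rational(-1, 3) (Function('j')(P, u) = Mul(Rational(-1, 3), Pow(Add(-4, 5), Rational(1, 2))) = Mul(Rational(-1, 3), Pow(1, Rational(1, 2))) = Mul(Rational(-1, 3), 1) = Rational(-1, 3))
Pow(Add(Add(O, Mul(5, Function('j')(-4, -1))), -14), 2) = Pow(Add(Add(0, Mul(5, Rational(-1, 3))), -14), 2) = Pow(Add(Add(0, Rational(-5, 3)), -14), 2) = Pow(Add(Rational(-5, 3), -14), 2) = Pow(Rational(-47, 3), 2) = Rational(2209, 9)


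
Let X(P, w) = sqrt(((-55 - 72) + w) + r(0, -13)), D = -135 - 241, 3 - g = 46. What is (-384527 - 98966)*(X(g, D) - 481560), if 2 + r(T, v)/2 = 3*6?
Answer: 232830889080 - 483493*I*sqrt(471) ≈ 2.3283e+11 - 1.0493e+7*I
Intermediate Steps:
g = -43 (g = 3 - 1*46 = 3 - 46 = -43)
r(T, v) = 32 (r(T, v) = -4 + 2*(3*6) = -4 + 2*18 = -4 + 36 = 32)
D = -376
X(P, w) = sqrt(-95 + w) (X(P, w) = sqrt(((-55 - 72) + w) + 32) = sqrt((-127 + w) + 32) = sqrt(-95 + w))
(-384527 - 98966)*(X(g, D) - 481560) = (-384527 - 98966)*(sqrt(-95 - 376) - 481560) = -483493*(sqrt(-471) - 481560) = -483493*(I*sqrt(471) - 481560) = -483493*(-481560 + I*sqrt(471)) = 232830889080 - 483493*I*sqrt(471)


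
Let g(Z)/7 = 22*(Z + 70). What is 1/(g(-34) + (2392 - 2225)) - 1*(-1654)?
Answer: 9445995/5711 ≈ 1654.0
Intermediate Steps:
g(Z) = 10780 + 154*Z (g(Z) = 7*(22*(Z + 70)) = 7*(22*(70 + Z)) = 7*(1540 + 22*Z) = 10780 + 154*Z)
1/(g(-34) + (2392 - 2225)) - 1*(-1654) = 1/((10780 + 154*(-34)) + (2392 - 2225)) - 1*(-1654) = 1/((10780 - 5236) + 167) + 1654 = 1/(5544 + 167) + 1654 = 1/5711 + 1654 = 9445995/5711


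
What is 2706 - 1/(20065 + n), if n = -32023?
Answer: 32358349/11958 ≈ 2706.0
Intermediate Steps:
2706 - 1/(20065 + n) = 2706 - 1/(20065 - 32023) = 2706 - 1/(-11958) = 2706 - 1*(-1/11958) = 2706 + 1/11958 = 32358349/11958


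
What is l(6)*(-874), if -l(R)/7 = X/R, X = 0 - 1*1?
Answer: -3059/3 ≈ -1019.7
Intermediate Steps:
X = -1 (X = 0 - 1 = -1)
l(R) = 7/R (l(R) = -(-7)/R = 7/R)
l(6)*(-874) = (7/6)*(-874) = -3059/3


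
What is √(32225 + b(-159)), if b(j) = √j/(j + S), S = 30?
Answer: √(536256225 - 129*I*√159)/129 ≈ 179.51 - 0.00027226*I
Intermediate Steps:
b(j) = √j/(30 + j) (b(j) = √j/(j + 30) = √j/(30 + j))
√(32225 + b(-159)) = √(32225 + √(-159)/(30 - 159)) = √(32225 + (I*√159)/(-129)) = √(32225 + (I*√159)*(-1/129)) = √(32225 - I*√159/129)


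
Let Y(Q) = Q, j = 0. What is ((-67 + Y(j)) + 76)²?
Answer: 81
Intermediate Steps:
((-67 + Y(j)) + 76)² = ((-67 + 0) + 76)² = (-67 + 76)² = 9² = 81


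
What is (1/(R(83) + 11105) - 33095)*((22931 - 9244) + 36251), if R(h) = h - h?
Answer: -18353212461612/11105 ≈ -1.6527e+9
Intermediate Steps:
R(h) = 0
(1/(R(83) + 11105) - 33095)*((22931 - 9244) + 36251) = (1/(0 + 11105) - 33095)*((22931 - 9244) + 36251) = (1/11105 - 33095)*(13687 + 36251) = (1/11105 - 33095)*49938 = -367519974/11105*49938 = -18353212461612/11105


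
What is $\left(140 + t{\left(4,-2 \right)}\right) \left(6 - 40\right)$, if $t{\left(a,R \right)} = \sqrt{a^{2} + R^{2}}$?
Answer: $-4760 - 68 \sqrt{5} \approx -4912.1$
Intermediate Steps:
$t{\left(a,R \right)} = \sqrt{R^{2} + a^{2}}$
$\left(140 + t{\left(4,-2 \right)}\right) \left(6 - 40\right) = \left(140 + \sqrt{\left(-2\right)^{2} + 4^{2}}\right) \left(6 - 40\right) = \left(140 + \sqrt{4 + 16}\right) \left(6 - 40\right) = \left(140 + \sqrt{20}\right) \left(-34\right) = \left(140 + 2 \sqrt{5}\right) \left(-34\right) = -4760 - 68 \sqrt{5}$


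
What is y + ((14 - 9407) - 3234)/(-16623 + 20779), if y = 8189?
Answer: 34020857/4156 ≈ 8186.0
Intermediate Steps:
y + ((14 - 9407) - 3234)/(-16623 + 20779) = 8189 + ((14 - 9407) - 3234)/(-16623 + 20779) = 8189 + (-9393 - 3234)/4156 = 8189 - 12627*1/4156 = 8189 - 12627/4156 = 34020857/4156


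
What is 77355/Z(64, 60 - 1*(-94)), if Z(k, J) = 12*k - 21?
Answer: 8595/83 ≈ 103.55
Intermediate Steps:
Z(k, J) = -21 + 12*k
77355/Z(64, 60 - 1*(-94)) = 77355/(-21 + 12*64) = 77355/(-21 + 768) = 77355/747 = 77355*(1/747) = 8595/83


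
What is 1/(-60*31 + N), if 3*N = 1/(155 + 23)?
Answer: -534/993239 ≈ -0.00053763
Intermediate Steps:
N = 1/534 (N = 1/(3*(155 + 23)) = (⅓)/178 = (⅓)*(1/178) = 1/534 ≈ 0.0018727)
1/(-60*31 + N) = 1/(-60*31 + 1/534) = 1/(-1860 + 1/534) = 1/(-993239/534) = -534/993239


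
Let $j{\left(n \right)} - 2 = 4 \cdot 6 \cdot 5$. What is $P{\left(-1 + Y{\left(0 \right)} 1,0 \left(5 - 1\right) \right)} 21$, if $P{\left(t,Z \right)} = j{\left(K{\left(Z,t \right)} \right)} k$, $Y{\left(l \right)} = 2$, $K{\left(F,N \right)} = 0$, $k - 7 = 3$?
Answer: $25620$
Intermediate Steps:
$k = 10$ ($k = 7 + 3 = 10$)
$j{\left(n \right)} = 122$ ($j{\left(n \right)} = 2 + 4 \cdot 6 \cdot 5 = 2 + 24 \cdot 5 = 2 + 120 = 122$)
$P{\left(t,Z \right)} = 1220$ ($P{\left(t,Z \right)} = 122 \cdot 10 = 1220$)
$P{\left(-1 + Y{\left(0 \right)} 1,0 \left(5 - 1\right) \right)} 21 = 1220 \cdot 21 = 25620$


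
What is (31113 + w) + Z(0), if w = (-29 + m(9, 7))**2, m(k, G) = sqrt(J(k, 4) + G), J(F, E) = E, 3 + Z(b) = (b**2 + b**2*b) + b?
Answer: 31962 - 58*sqrt(11) ≈ 31770.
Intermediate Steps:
Z(b) = -3 + b + b**2 + b**3 (Z(b) = -3 + ((b**2 + b**2*b) + b) = -3 + ((b**2 + b**3) + b) = -3 + (b + b**2 + b**3) = -3 + b + b**2 + b**3)
m(k, G) = sqrt(4 + G)
w = (-29 + sqrt(11))**2 (w = (-29 + sqrt(4 + 7))**2 = (-29 + sqrt(11))**2 ≈ 659.64)
(31113 + w) + Z(0) = (31113 + (29 - sqrt(11))**2) + (-3 + 0 + 0**2 + 0**3) = (31113 + (29 - sqrt(11))**2) + (-3 + 0 + 0 + 0) = (31113 + (29 - sqrt(11))**2) - 3 = 31110 + (29 - sqrt(11))**2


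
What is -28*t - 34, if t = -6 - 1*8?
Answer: 358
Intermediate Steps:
t = -14 (t = -6 - 8 = -14)
-28*t - 34 = -28*(-14) - 34 = 392 - 34 = 358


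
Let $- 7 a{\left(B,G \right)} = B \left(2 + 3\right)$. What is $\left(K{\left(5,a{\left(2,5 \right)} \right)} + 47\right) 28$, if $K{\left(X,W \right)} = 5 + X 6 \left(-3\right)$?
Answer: $-1064$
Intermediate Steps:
$a{\left(B,G \right)} = - \frac{5 B}{7}$ ($a{\left(B,G \right)} = - \frac{B \left(2 + 3\right)}{7} = - \frac{B 5}{7} = - \frac{5 B}{7}$)
$K{\left(X,W \right)} = 5 - 18 X$ ($K{\left(X,W \right)} = 5 + 6 X \left(-3\right) = 5 - 18 X$)
$\left(K{\left(5,a{\left(2,5 \right)} \right)} + 47\right) 28 = \left(\left(5 - 90\right) + 47\right) 28 = \left(-85 + 47\right) 28 = \left(-38\right) 28 = -1064$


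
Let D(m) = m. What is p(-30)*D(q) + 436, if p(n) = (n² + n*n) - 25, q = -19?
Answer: -33289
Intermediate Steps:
p(n) = -25 + 2*n² (p(n) = (n² + n²) - 25 = 2*n² - 25 = -25 + 2*n²)
p(-30)*D(q) + 436 = (-25 + 2*(-30)²)*(-19) + 436 = (-25 + 2*900)*(-19) + 436 = (-25 + 1800)*(-19) + 436 = 1775*(-19) + 436 = -33725 + 436 = -33289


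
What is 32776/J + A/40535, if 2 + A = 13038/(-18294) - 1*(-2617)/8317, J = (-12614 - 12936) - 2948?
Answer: -251436194182298/218606910713785 ≈ -1.1502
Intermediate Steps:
J = -28498 (J = -25550 - 2948 = -28498)
A = -60810674/25358533 (A = -2 + (13038/(-18294) - 1*(-2617)/8317) = -2 + (13038*(-1/18294) + 2617*(1/8317)) = -2 + (-2173/3049 + 2617/8317) = -2 - 10093608/25358533 = -60810674/25358533 ≈ -2.3980)
32776/J + A/40535 = 32776/(-28498) - 60810674/25358533/40535 = 32776*(-1/28498) - 60810674/25358533*1/40535 = -16388/14249 - 907622/15341912465 = -251436194182298/218606910713785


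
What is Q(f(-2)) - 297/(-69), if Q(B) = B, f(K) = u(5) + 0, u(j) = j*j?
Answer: 674/23 ≈ 29.304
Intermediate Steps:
u(j) = j²
f(K) = 25 (f(K) = 5² + 0 = 25 + 0 = 25)
Q(f(-2)) - 297/(-69) = 25 - 297/(-69) = 25 - 297*(-1/69) = 25 + 99/23 = 674/23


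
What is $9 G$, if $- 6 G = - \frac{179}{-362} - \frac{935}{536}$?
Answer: $\frac{363789}{194032} \approx 1.8749$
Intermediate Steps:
$G = \frac{40421}{194032}$ ($G = - \frac{- \frac{179}{-362} - \frac{935}{536}}{6} = - \frac{\left(-179\right) \left(- \frac{1}{362}\right) - \frac{935}{536}}{6} = - \frac{\frac{179}{362} - \frac{935}{536}}{6} = \left(- \frac{1}{6}\right) \left(- \frac{121263}{97016}\right) = \frac{40421}{194032} \approx 0.20832$)
$9 G = 9 \cdot \frac{40421}{194032} = \frac{363789}{194032}$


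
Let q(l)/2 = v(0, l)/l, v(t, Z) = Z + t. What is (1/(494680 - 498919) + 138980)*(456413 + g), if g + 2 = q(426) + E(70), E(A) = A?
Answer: 89643556219259/1413 ≈ 6.3442e+10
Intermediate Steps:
q(l) = 2 (q(l) = 2*((l + 0)/l) = 2*(l/l) = 2*1 = 2)
g = 70 (g = -2 + (2 + 70) = -2 + 72 = 70)
(1/(494680 - 498919) + 138980)*(456413 + g) = (1/(494680 - 498919) + 138980)*(456413 + 70) = (1/(-4239) + 138980)*456483 = (-1/4239 + 138980)*456483 = (589136219/4239)*456483 = 89643556219259/1413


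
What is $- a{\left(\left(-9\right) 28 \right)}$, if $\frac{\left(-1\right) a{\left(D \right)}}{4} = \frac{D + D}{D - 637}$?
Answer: $\frac{288}{127} \approx 2.2677$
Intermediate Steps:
$a{\left(D \right)} = - \frac{8 D}{-637 + D}$ ($a{\left(D \right)} = - 4 \frac{D + D}{D - 637} = - 4 \frac{2 D}{-637 + D} = - \frac{8 D}{-637 + D}$)
$- a{\left(\left(-9\right) 28 \right)} = - \frac{\left(-8\right) \left(\left(-9\right) 28\right)}{-637 - 252} = - \frac{\left(-8\right) \left(-252\right)}{-637 - 252} = - \frac{\left(-8\right) \left(-252\right)}{-889} = - \frac{\left(-8\right) \left(-252\right) \left(-1\right)}{889} = \left(-1\right) \left(- \frac{288}{127}\right) = \frac{288}{127}$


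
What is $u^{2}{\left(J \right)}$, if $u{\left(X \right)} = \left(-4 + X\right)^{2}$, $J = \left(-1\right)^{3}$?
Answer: $625$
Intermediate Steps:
$J = -1$
$u^{2}{\left(J \right)} = \left(\left(-4 - 1\right)^{2}\right)^{2} = \left(\left(-5\right)^{2}\right)^{2} = 25^{2} = 625$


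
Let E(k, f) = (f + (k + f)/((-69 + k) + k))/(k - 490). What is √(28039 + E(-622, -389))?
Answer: √3735828855182255/365014 ≈ 167.45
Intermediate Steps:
E(k, f) = (f + (f + k)/(-69 + 2*k))/(-490 + k)
√(28039 + E(-622, -389)) = √(28039 + (-622 - 68*(-389) + 2*(-389)*(-622))/(33810 - 1049*(-622) + 2*(-622)²)) = √(28039 + (-622 + 26452 + 483916)/(33810 + 652478 + 2*386884)) = √(28039 + 509746/(33810 + 652478 + 773768)) = √(28039 + 509746/1460056) = √(28039 + (1/1460056)*509746) = √(28039 + 254873/730028) = √(20469509965/730028) = √3735828855182255/365014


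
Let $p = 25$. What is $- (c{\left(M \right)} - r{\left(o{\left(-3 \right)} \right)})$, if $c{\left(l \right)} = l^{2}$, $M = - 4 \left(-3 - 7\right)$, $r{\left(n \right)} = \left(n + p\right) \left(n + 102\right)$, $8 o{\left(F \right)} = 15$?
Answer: $\frac{76265}{64} \approx 1191.6$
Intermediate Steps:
$o{\left(F \right)} = \frac{15}{8}$ ($o{\left(F \right)} = \frac{1}{8} \cdot 15 = \frac{15}{8}$)
$r{\left(n \right)} = \left(25 + n\right) \left(102 + n\right)$ ($r{\left(n \right)} = \left(n + 25\right) \left(n + 102\right) = \left(25 + n\right) \left(102 + n\right)$)
$M = 40$ ($M = \left(-4\right) \left(-10\right) = 40$)
$- (c{\left(M \right)} - r{\left(o{\left(-3 \right)} \right)}) = - (40^{2} - \left(2550 + \left(\frac{15}{8}\right)^{2} + 127 \cdot \frac{15}{8}\right)) = - (1600 - \left(2550 + \frac{225}{64} + \frac{1905}{8}\right)) = - (1600 - \frac{178665}{64}) = \left(-1\right) \left(- \frac{76265}{64}\right) = \frac{76265}{64}$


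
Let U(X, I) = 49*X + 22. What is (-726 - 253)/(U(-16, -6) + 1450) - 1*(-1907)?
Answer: 1311037/688 ≈ 1905.6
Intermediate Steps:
U(X, I) = 22 + 49*X
(-726 - 253)/(U(-16, -6) + 1450) - 1*(-1907) = (-726 - 253)/((22 + 49*(-16)) + 1450) - 1*(-1907) = -979/((22 - 784) + 1450) + 1907 = -979/(-762 + 1450) + 1907 = -979/688 + 1907 = 1311037/688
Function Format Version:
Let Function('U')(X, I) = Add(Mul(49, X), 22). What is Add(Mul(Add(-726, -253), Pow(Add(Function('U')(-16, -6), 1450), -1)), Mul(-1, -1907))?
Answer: Rational(1311037, 688) ≈ 1905.6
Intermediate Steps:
Function('U')(X, I) = Add(22, Mul(49, X))
Add(Mul(Add(-726, -253), Pow(Add(Function('U')(-16, -6), 1450), -1)), Mul(-1, -1907)) = Add(Mul(Add(-726, -253), Pow(Add(Add(22, Mul(49, -16)), 1450), -1)), Mul(-1, -1907)) = Add(Mul(-979, Pow(Add(Add(22, -784), 1450), -1)), 1907) = Add(Mul(-979, Pow(Add(-762, 1450), -1)), 1907) = Add(Mul(-979, Pow(688, -1)), 1907) = Add(Mul(-979, Rational(1, 688)), 1907) = Add(Rational(-979, 688), 1907) = Rational(1311037, 688)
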